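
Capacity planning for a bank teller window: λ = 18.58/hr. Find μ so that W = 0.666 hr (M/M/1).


W = 1/(μ−λ) ⇒ μ − λ = 1/W = 1/0.666 = 1.5015
μ = λ + 1/W = 18.58 + 1.5015 = 20.0815 per hr

Final: 20.0815 /hr


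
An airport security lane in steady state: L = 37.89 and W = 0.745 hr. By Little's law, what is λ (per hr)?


λ = L/W = 37.89/0.745 = 50.8591 /hr

Final: 50.8591 /hr


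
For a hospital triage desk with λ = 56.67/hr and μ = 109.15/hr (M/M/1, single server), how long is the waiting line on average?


ρ = 56.67/109.15 = 0.5192
Lq = ρ²/(1−ρ) = 0.2696/0.4808 = 0.5606

Final: 0.5606


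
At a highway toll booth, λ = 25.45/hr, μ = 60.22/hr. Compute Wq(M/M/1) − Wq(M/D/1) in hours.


ρ = 25.45/60.22 = 0.4226
Wq(M/M/1) = ρ/(μ−λ) = 0.4226/34.77 = 0.01215 hr
Wq(M/D/1) = ρ/(2(μ−λ)) = 0.006077 hr
Savings = 0.01215 − 0.006077 = 0.006077 hr

Final: 0.006077 hr


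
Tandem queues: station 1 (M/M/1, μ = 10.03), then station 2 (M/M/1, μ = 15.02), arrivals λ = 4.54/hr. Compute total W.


Each node sees arrival rate λ = 4.54/hr (tandem ⇒ throughput preserved).
W₁ = 1/(μ₁−λ) = 1/(10.03−4.54) = 0.18215 hr
W₂ = 1/(μ₂−λ) = 1/(15.02−4.54) = 0.09542 hr
W_total = W₁ + W₂ = 0.18215 + 0.09542 = 0.27757 hr

Final: 0.27757 hr


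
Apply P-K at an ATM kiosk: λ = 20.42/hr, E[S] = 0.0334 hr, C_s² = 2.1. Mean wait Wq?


ρ = λ·E[S] = 20.42·0.0334 = 0.6820
E[S²] = E[S]²(1+C_s²) = 0.0334²·(1+2.1) = 0.003458
Wq = λ·E[S²]/(2(1−ρ)) = 20.42·0.003458/(2·0.3180) = 0.11104 hr

Final: 0.11104 hr


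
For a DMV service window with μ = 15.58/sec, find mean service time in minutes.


Mean service time = 1/μ = 1/15.58 second = 0.06418 second
In minutes: 0.06418 × 0.0166667 = 0.001070 min

Final: 0.001070 min


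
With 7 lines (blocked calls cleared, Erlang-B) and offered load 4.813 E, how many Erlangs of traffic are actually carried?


B(7,4.813) = 0.108911 (Erlang-B)
Carried load = a(1 − B) = 4.813·(1 − 0.108911) = 4.813·0.891089 = 4.2888 E

Final: 4.2888 Erlangs


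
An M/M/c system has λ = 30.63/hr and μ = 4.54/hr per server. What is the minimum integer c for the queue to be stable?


Stability requires cμ > λ ⇔ c > λ/μ.
λ/μ = 30.63/4.54 = 6.7467
Minimum integer c = ⌊6.7467⌋ + 1 = 7
Check: 7·4.54 = 31.78 > 30.63, while 6·4.54 = 27.24 ≤ 30.63

Final: 7 servers


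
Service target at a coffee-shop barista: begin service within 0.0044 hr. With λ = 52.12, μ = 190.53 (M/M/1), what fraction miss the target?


ρ = 52.12/190.53 = 0.2736
P(Wq > t) = ρ·e^{−(μ−λ)t} = 0.2736·e^{−0.6090}
= 0.2736·0.543892 = 0.148783

Final: 0.148783


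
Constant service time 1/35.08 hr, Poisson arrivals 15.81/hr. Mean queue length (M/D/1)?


ρ = 15.81/35.08 = 0.4507
M/D/1: Lq = ρ²/(2(1−ρ)) = 0.2031/(2·0.5493) = 0.18488

Final: 0.18488


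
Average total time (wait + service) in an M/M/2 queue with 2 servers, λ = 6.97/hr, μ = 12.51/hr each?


a = 0.5572; ρ = 0.2786; P₀ = 0.564239
Lq = P₀·a^c·ρ/(c!(1−ρ)²) = 0.04688
Wq = Lq/λ = 0.04688/6.97 = 0.006725 hr
W = Wq + 1/μ = 0.006725 + 0.07994 = 0.08666 hr

Final: 0.08666 hr


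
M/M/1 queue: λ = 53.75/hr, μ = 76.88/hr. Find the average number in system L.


ρ = λ/μ = 53.75/76.88 = 0.6991
L = ρ/(1−ρ) = 0.6991/(1 − 0.6991) = 0.6991/0.3009 = 2.3238

Final: 2.3238


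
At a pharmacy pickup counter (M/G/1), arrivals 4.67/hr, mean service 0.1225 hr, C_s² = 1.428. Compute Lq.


ρ = λ·E[S] = 4.67·0.1225 = 0.5721
Lq = ρ²(1+C_s²)/(2(1−ρ)) = 0.3273·(1+1.428)/(2·0.4279)
= 0.3273·2.4280/0.8558 = 0.92845

Final: 0.92845


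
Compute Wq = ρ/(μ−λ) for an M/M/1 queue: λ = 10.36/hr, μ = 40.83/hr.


ρ = 10.36/40.83 = 0.2537
Wq = ρ/(μ−λ) = 0.2537/(40.83 − 10.36) = 0.2537/30.47 = 0.008327 hr

Final: 0.008327 hr


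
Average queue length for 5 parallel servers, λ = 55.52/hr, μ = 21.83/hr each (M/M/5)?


a = λ/μ = 2.5433; ρ = a/5 = 0.5087
P₀ = 0.076527
Lq = P₀·a^c·ρ / (c!·(1−ρ)²) = 0.076527·106.40906·0.5087/(120·0.24142)
= 0.14298

Final: 0.14298


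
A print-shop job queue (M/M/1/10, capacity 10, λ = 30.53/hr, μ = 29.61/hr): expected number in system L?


ρ = 30.53/29.61 = 1.0311
L = ρ[1 − (K+1)ρ^K + Kρ^(K+1)] / [(1−ρ)(1−ρ^(K+1))]
Numerator: 1.0311·(1 − 11·1.357951 + 10·1.400143) = 0.065960
Denominator: (-0.03107)·(-0.400143) = 0.012433
L = 0.065960/0.012433 = 5.3054

Final: 5.3054


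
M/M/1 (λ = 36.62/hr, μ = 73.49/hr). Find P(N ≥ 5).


ρ = 36.62/73.49 = 0.4983
P(N ≥ n) = ρ^n = 0.4983^5 = 0.030722

Final: 0.030722


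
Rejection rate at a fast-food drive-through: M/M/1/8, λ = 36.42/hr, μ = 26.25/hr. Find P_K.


ρ = λ/μ = 36.42/26.25 = 1.3874
P_K = (1−ρ)ρ^K/(1−ρ^(K+1)) = (-0.3874·13.730459)/(1 − 19.050032)
= -5.319572/-18.050032 = 0.294713

Final: 0.294713


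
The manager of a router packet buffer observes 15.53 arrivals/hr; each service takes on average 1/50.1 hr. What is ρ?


ρ = λ/μ = 15.53/50.1 = 0.3100

Final: 0.3100


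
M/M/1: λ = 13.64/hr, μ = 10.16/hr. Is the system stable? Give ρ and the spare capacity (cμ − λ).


Total capacity cμ = 1·10.16 = 10.16/hr
ρ = λ/(cμ) = 13.64/10.16 = 1.3425
Stable ⇔ ρ < 1: NO
Spare capacity = cμ − λ = 10.16 − 13.64 = -3.48/hr

Final: ρ = 1.3425; unstable; margin = -3.48/hr


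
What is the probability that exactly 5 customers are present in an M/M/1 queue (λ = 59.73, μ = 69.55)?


ρ = 59.73/69.55 = 0.8588
P_n = (1−ρ)·ρ^n = (1 − 0.8588)·0.8588^5 = 0.1412·0.467172 = 0.065962

Final: 0.065962


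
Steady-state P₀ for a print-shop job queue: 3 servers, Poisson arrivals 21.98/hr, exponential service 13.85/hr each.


a = λ/μ = 21.98/13.85 = 1.5870; ρ = a/c = 0.5290
Σ_{k=0}^{2} a^k/k! (terms k=0..2) = 1.00000 + 1.58700 + 1.25929 = 3.84629
Tail: a^3/(3!(1−ρ)) = 3.99700/(6·0.4710) = 1.41437
P₀ = 1/(3.84629 + 1.41437) = 1/5.26066 = 0.190090

Final: 0.190090


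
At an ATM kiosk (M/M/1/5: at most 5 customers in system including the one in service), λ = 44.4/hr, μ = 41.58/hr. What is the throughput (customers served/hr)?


ρ = 1.0678; P_K = (1−ρ)ρ^5/(1−ρ^6) = 0.195151
λ_eff = λ(1 − P_K) = 44.4·(1 − 0.195151) = 44.4·0.804849 = 35.7353 /hr

Final: 35.7353 /hr


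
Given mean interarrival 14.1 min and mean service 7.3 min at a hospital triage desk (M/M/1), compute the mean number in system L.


λ = 60/14.1 = 4.2553 /hr
μ = 60/7.3 = 8.2192 /hr
ρ = λ/μ = 4.2553/8.2192 = 0.5177
L = ρ/(1−ρ) = 0.5177/0.4823 = 1.0735

Final: 1.0735


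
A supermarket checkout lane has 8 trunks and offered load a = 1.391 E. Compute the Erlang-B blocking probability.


B(c,a) = (a^c/c!) / Σ_{k=0}^{c} a^k/k!
a^8/8! = 0.0003476
Σ terms (k=0..8): 1.00000 + 1.39100 + 0.96744 + 0.44857 + 0.15599 + 0.04340 + 0.01006 + 0.001999 + 0.0003476 = 4.018805
B = 0.0003476/4.018805 = 0.00008650

Final: 0.00008650


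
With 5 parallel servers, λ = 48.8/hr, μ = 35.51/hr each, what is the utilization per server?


ρ = λ/(cμ) = 48.8/(5·35.51) = 48.8/177.55 = 0.2749

Final: 0.2749


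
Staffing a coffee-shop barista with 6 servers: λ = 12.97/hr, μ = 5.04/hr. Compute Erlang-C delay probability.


a = λ/μ = 2.5734; ρ = a/6 = 0.4289
P₀ = 0.075762 (from M/M/c formula)
C(c,a) = [a^c/(c!(1−ρ))]·P₀ = [290.44014/(720·0.5711)]·0.075762
= 0.70634·0.075762 = 0.053514

Final: 0.053514


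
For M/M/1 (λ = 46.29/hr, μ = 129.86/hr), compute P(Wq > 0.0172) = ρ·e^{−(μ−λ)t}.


ρ = 46.29/129.86 = 0.3565
P(Wq > t) = ρ·e^{−(μ−λ)t} = 0.3565·e^{−1.4374}
= 0.3565·0.237544 = 0.084675

Final: 0.084675


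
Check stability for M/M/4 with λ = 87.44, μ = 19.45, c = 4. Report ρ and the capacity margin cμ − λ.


Total capacity cμ = 4·19.45 = 77.80/hr
ρ = λ/(cμ) = 87.44/77.80 = 1.1239
Stable ⇔ ρ < 1: NO
Spare capacity = cμ − λ = 77.80 − 87.44 = -9.64/hr

Final: ρ = 1.1239; unstable; margin = -9.64/hr


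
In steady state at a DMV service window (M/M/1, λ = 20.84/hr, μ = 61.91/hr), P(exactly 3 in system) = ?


ρ = 20.84/61.91 = 0.3366
P_n = (1−ρ)·ρ^n = (1 − 0.3366)·0.3366^3 = 0.6634·0.038143 = 0.025303

Final: 0.025303


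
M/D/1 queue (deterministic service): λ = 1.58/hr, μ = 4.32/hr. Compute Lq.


ρ = 1.58/4.32 = 0.3657
M/D/1: Lq = ρ²/(2(1−ρ)) = 0.1338/(2·0.6343) = 0.10545

Final: 0.10545


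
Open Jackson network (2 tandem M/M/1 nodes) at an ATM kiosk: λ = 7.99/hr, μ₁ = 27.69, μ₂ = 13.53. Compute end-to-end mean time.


Each node sees arrival rate λ = 7.99/hr (tandem ⇒ throughput preserved).
W₁ = 1/(μ₁−λ) = 1/(27.69−7.99) = 0.05076 hr
W₂ = 1/(μ₂−λ) = 1/(13.53−7.99) = 0.18051 hr
W_total = W₁ + W₂ = 0.05076 + 0.18051 = 0.23127 hr

Final: 0.23127 hr


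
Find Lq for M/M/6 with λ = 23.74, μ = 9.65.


a = λ/μ = 2.4601; ρ = a/6 = 0.4100
P₀ = 0.084987
Lq = P₀·a^c·ρ / (c!·(1−ρ)²) = 0.084987·221.67688·0.4100/(720·0.34808)
= 0.03082

Final: 0.03082


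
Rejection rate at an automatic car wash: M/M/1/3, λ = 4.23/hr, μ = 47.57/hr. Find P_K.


ρ = λ/μ = 4.23/47.57 = 0.08892
P_K = (1−ρ)ρ^K/(1−ρ^(K+1)) = (0.9111·0.0007031)/(1 − 0.00006252)
= 0.0006406/0.999937 = 0.0006406

Final: 0.0006406


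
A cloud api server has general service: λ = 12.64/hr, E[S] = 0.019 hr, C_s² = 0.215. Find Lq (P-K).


ρ = λ·E[S] = 12.64·0.019 = 0.2402
Lq = ρ²(1+C_s²)/(2(1−ρ)) = 0.05768·(1+0.215)/(2·0.7598)
= 0.05768·1.2150/1.5197 = 0.04611

Final: 0.04611


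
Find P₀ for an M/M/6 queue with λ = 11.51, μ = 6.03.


a = λ/μ = 11.51/6.03 = 1.9088; ρ = a/c = 0.3181
Σ_{k=0}^{5} a^k/k! (terms k=0..5) = 1.00000 + 1.90879 + 1.82174 + 1.15911 + 0.55312 + 0.21116 = 6.65391
Tail: a^6/(6!(1−ρ)) = 48.36688/(720·0.6819) = 0.09852
P₀ = 1/(6.65391 + 0.09852) = 1/6.75243 = 0.148095

Final: 0.148095


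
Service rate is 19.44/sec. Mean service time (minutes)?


Mean service time = 1/μ = 1/19.44 second = 0.05144 second
In minutes: 0.05144 × 0.0166667 = 0.0008573 min

Final: 0.0008573 min


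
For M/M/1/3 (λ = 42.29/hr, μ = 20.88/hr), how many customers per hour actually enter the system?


ρ = 2.0254; P_K = (1−ρ)ρ^3/(1−ρ^4) = 0.538252
λ_eff = λ(1 − P_K) = 42.29·(1 − 0.538252) = 42.29·0.461748 = 19.5273 /hr

Final: 19.5273 /hr


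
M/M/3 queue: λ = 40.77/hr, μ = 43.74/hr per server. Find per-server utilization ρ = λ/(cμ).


ρ = λ/(cμ) = 40.77/(3·43.74) = 40.77/131.22 = 0.3107

Final: 0.3107


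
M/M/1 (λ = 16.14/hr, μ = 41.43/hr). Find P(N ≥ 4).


ρ = 16.14/41.43 = 0.3896
P(N ≥ n) = ρ^n = 0.3896^4 = 0.023033

Final: 0.023033


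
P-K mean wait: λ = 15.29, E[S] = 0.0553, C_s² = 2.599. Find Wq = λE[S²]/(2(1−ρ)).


ρ = λ·E[S] = 15.29·0.0553 = 0.8455
E[S²] = E[S]²(1+C_s²) = 0.0553²·(1+2.599) = 0.011006
Wq = λ·E[S²]/(2(1−ρ)) = 15.29·0.011006/(2·0.1545) = 0.54473 hr

Final: 0.54473 hr


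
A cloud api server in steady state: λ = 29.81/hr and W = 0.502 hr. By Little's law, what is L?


L = λW = 29.81·0.502 = 14.9646

Final: 14.9646


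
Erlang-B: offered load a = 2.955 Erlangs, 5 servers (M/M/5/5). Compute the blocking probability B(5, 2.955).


B(c,a) = (a^c/c!) / Σ_{k=0}^{c} a^k/k!
a^5/5! = 1.877613
Σ terms (k=0..5): 1.00000 + 2.95500 + 4.36601 + 4.30052 + 3.17701 + 1.87761 = 17.676159
B = 1.877613/17.676159 = 0.106223

Final: 0.106223


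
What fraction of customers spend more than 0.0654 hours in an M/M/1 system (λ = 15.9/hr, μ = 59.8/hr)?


W ~ Exponential(μ−λ) for M/M/1.
μ − λ = 59.8 − 15.9 = 43.9000
P(W > t) = e^{−(μ−λ)t} = e^{−2.8711} = 0.056639

Final: 0.056639


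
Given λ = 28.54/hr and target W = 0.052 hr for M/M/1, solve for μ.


W = 1/(μ−λ) ⇒ μ − λ = 1/W = 1/0.052 = 19.2308
μ = λ + 1/W = 28.54 + 19.2308 = 47.7708 per hr

Final: 47.7708 /hr


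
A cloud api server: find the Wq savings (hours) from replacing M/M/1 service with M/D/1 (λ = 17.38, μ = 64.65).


ρ = 17.38/64.65 = 0.2688
Wq(M/M/1) = ρ/(μ−λ) = 0.2688/47.27 = 0.005687 hr
Wq(M/D/1) = ρ/(2(μ−λ)) = 0.002844 hr
Savings = 0.005687 − 0.002844 = 0.002844 hr

Final: 0.002844 hr


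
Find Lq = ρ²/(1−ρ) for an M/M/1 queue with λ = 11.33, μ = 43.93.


ρ = 11.33/43.93 = 0.2579
Lq = ρ²/(1−ρ) = 0.06652/0.7421 = 0.08964

Final: 0.08964


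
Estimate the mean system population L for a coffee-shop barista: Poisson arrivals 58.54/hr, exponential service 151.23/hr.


ρ = λ/μ = 58.54/151.23 = 0.3871
L = ρ/(1−ρ) = 0.3871/(1 − 0.3871) = 0.3871/0.6129 = 0.6316

Final: 0.6316


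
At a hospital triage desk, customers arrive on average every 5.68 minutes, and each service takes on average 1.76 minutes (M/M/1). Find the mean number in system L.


λ = 60/5.68 = 10.5634 /hr
μ = 60/1.76 = 34.0909 /hr
ρ = λ/μ = 10.5634/34.0909 = 0.3099
L = ρ/(1−ρ) = 0.3099/0.6901 = 0.4490

Final: 0.4490


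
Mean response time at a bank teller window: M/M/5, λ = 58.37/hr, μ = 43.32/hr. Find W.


a = 1.3474; ρ = 0.2695; P₀ = 0.259680
Lq = P₀·a^c·ρ/(c!(1−ρ)²) = 0.004853
Wq = Lq/λ = 0.004853/58.37 = 0.00008315 hr
W = Wq + 1/μ = 0.00008315 + 0.02308 = 0.02317 hr

Final: 0.02317 hr


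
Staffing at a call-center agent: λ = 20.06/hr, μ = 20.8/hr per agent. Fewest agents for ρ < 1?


Stability requires cμ > λ ⇔ c > λ/μ.
λ/μ = 20.06/20.8 = 0.9644
Minimum integer c = ⌊0.9644⌋ + 1 = 1
Check: 1·20.8 = 20.80 > 20.06, while 0·20.8 = 0.00 ≤ 20.06

Final: 1 servers


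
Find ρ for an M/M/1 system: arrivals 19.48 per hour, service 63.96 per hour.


ρ = λ/μ = 19.48/63.96 = 0.3046

Final: 0.3046


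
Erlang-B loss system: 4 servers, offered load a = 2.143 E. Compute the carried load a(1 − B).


B(4,2.143) = 0.110423 (Erlang-B)
Carried load = a(1 − B) = 2.143·(1 − 0.110423) = 2.143·0.889577 = 1.9064 E

Final: 1.9064 Erlangs


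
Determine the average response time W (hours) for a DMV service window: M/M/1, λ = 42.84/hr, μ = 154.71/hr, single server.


W = 1/(μ−λ) = 1/(154.71 − 42.84) = 1/111.87 = 0.008939 hr

Final: 0.008939 hr


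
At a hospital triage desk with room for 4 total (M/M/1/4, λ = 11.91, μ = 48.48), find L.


ρ = 11.91/48.48 = 0.2457
L = ρ[1 − (K+1)ρ^K + Kρ^(K+1)] / [(1−ρ)(1−ρ^(K+1))]
Numerator: 0.2457·(1 − 5·0.003642 + 4·0.0008948) = 0.242073
Denominator: (0.7543)·(0.999105) = 0.753657
L = 0.242073/0.753657 = 0.3212

Final: 0.3212


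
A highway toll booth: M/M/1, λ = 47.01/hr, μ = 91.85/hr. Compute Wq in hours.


ρ = 47.01/91.85 = 0.5118
Wq = ρ/(μ−λ) = 0.5118/(91.85 − 47.01) = 0.5118/44.84 = 0.01141 hr

Final: 0.01141 hr


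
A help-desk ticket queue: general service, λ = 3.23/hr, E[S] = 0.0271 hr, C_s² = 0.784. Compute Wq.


ρ = λ·E[S] = 3.23·0.0271 = 0.08753
E[S²] = E[S]²(1+C_s²) = 0.0271²·(1+0.784) = 0.001310
Wq = λ·E[S²]/(2(1−ρ)) = 3.23·0.001310/(2·0.9125) = 0.002319 hr

Final: 0.002319 hr


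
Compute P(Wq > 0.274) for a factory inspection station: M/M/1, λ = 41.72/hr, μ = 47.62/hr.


ρ = 41.72/47.62 = 0.8761
P(Wq > t) = ρ·e^{−(μ−λ)t} = 0.8761·e^{−1.6166}
= 0.8761·0.198573 = 0.173970

Final: 0.173970


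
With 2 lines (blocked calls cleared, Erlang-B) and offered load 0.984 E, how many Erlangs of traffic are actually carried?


B(2,0.984) = 0.196152 (Erlang-B)
Carried load = a(1 − B) = 0.984·(1 − 0.196152) = 0.984·0.803848 = 0.7910 E

Final: 0.7910 Erlangs


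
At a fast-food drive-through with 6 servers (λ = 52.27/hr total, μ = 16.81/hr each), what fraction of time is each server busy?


ρ = λ/(cμ) = 52.27/(6·16.81) = 52.27/100.86 = 0.5182

Final: 0.5182


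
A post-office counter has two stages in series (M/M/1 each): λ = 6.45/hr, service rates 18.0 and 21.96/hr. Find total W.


Each node sees arrival rate λ = 6.45/hr (tandem ⇒ throughput preserved).
W₁ = 1/(μ₁−λ) = 1/(18.0−6.45) = 0.08658 hr
W₂ = 1/(μ₂−λ) = 1/(21.96−6.45) = 0.06447 hr
W_total = W₁ + W₂ = 0.08658 + 0.06447 = 0.15105 hr

Final: 0.15105 hr


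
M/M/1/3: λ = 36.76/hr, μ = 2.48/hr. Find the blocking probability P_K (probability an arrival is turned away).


ρ = λ/μ = 36.76/2.48 = 14.8226
P_K = (1−ρ)ρ^K/(1−ρ^(K+1)) = (-13.8226·3256.652844)/(1 − 48271.999413)
= -45015.346569/-48270.999413 = 0.932555

Final: 0.932555


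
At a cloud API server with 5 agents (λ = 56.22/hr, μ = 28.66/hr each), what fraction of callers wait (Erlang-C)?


a = λ/μ = 1.9616; ρ = a/5 = 0.3923
P₀ = 0.139687 (from M/M/c formula)
C(c,a) = [a^c/(c!(1−ρ))]·P₀ = [29.04513/(120·0.6077)]·0.139687
= 0.39831·0.139687 = 0.055638

Final: 0.055638


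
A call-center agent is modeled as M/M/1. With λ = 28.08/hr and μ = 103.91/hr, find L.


ρ = λ/μ = 28.08/103.91 = 0.2702
L = ρ/(1−ρ) = 0.2702/(1 − 0.2702) = 0.2702/0.7298 = 0.3703

Final: 0.3703


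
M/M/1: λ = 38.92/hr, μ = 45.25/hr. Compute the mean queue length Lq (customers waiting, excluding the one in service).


ρ = 38.92/45.25 = 0.8601
Lq = ρ²/(1−ρ) = 0.7398/0.1399 = 5.2884

Final: 5.2884


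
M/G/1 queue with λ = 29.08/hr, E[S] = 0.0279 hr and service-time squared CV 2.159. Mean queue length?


ρ = λ·E[S] = 29.08·0.0279 = 0.8113
Lq = ρ²(1+C_s²)/(2(1−ρ)) = 0.6583·(1+2.159)/(2·0.1887)
= 0.6583·3.1590/0.3773 = 5.51085

Final: 5.51085


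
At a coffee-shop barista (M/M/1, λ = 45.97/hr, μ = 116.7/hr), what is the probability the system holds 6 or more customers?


ρ = 45.97/116.7 = 0.3939
P(N ≥ n) = ρ^n = 0.3939^6 = 0.003736

Final: 0.003736


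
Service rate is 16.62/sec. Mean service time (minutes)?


Mean service time = 1/μ = 1/16.62 second = 0.06017 second
In minutes: 0.06017 × 0.0166667 = 0.001003 min

Final: 0.001003 min


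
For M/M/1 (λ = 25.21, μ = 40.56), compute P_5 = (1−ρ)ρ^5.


ρ = 25.21/40.56 = 0.6215
P_n = (1−ρ)·ρ^n = (1 − 0.6215)·0.6215^5 = 0.3785·0.092763 = 0.035106

Final: 0.035106


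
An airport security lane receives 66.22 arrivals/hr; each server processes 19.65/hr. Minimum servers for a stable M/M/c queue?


Stability requires cμ > λ ⇔ c > λ/μ.
λ/μ = 66.22/19.65 = 3.3700
Minimum integer c = ⌊3.3700⌋ + 1 = 4
Check: 4·19.65 = 78.60 > 66.22, while 3·19.65 = 58.95 ≤ 66.22

Final: 4 servers


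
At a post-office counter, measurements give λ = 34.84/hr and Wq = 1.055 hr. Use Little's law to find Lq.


Lq = λWq = 34.84·1.055 = 36.7562

Final: 36.7562


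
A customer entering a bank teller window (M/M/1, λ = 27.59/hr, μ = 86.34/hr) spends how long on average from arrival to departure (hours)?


W = 1/(μ−λ) = 1/(86.34 − 27.59) = 1/58.75 = 0.01702 hr

Final: 0.01702 hr


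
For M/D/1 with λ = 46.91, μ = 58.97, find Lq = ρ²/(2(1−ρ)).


ρ = 46.91/58.97 = 0.7955
M/D/1: Lq = ρ²/(2(1−ρ)) = 0.6328/(2·0.2045) = 1.54711

Final: 1.54711


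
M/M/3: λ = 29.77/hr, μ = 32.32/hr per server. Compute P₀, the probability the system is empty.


a = λ/μ = 29.77/32.32 = 0.9211; ρ = a/c = 0.3070
Σ_{k=0}^{2} a^k/k! (terms k=0..2) = 1.00000 + 0.92110 + 0.42421 = 2.34532
Tail: a^3/(3!(1−ρ)) = 0.78149/(6·0.6930) = 0.18796
P₀ = 1/(2.34532 + 0.18796) = 1/2.53327 = 0.394746

Final: 0.394746


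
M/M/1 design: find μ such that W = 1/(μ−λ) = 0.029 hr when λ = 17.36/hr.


W = 1/(μ−λ) ⇒ μ − λ = 1/W = 1/0.029 = 34.4828
μ = λ + 1/W = 17.36 + 34.4828 = 51.8428 per hr

Final: 51.8428 /hr


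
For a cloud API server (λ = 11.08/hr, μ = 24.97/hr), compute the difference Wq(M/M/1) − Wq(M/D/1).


ρ = 11.08/24.97 = 0.4437
Wq(M/M/1) = ρ/(μ−λ) = 0.4437/13.89 = 0.03195 hr
Wq(M/D/1) = ρ/(2(μ−λ)) = 0.01597 hr
Savings = 0.03195 − 0.01597 = 0.01597 hr

Final: 0.01597 hr


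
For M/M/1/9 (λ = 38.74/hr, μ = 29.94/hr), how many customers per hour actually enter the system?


ρ = 1.2939; P_K = (1−ρ)ρ^9/(1−ρ^10) = 0.245844
λ_eff = λ(1 − P_K) = 38.74·(1 − 0.245844) = 38.74·0.754156 = 29.2160 /hr

Final: 29.2160 /hr


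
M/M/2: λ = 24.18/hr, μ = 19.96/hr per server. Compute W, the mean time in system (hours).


a = 1.2114; ρ = 0.6057; P₀ = 0.245554
Lq = P₀·a^c·ρ/(c!(1−ρ)²) = 0.70201
Wq = Lq/λ = 0.70201/24.18 = 0.02903 hr
W = Wq + 1/μ = 0.02903 + 0.05010 = 0.07913 hr

Final: 0.07913 hr


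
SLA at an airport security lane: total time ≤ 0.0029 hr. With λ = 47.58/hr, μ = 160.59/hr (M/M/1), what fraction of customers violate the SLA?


W ~ Exponential(μ−λ) for M/M/1.
μ − λ = 160.59 − 47.58 = 113.0100
P(W > t) = e^{−(μ−λ)t} = e^{−0.3277} = 0.720558

Final: 0.720558


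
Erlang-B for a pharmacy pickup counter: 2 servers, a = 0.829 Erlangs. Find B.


B(c,a) = (a^c/c!) / Σ_{k=0}^{c} a^k/k!
a^2/2! = 0.343620
Σ terms (k=0..2): 1.00000 + 0.82900 + 0.34362 = 2.172620
B = 0.343620/2.172620 = 0.158159

Final: 0.158159


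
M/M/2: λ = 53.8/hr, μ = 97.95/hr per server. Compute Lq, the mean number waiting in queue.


a = λ/μ = 0.5493; ρ = a/2 = 0.2746
P₀ = 0.569083
Lq = P₀·a^c·ρ / (c!·(1−ρ)²) = 0.569083·0.30169·0.2746/(2·0.52616)
= 0.04481

Final: 0.04481


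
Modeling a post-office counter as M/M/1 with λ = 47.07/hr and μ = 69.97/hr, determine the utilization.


ρ = λ/μ = 47.07/69.97 = 0.6727

Final: 0.6727


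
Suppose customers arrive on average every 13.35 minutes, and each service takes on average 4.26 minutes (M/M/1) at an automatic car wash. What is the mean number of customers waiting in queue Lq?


λ = 60/13.35 = 4.4944 /hr
μ = 60/4.26 = 14.0845 /hr
ρ = λ/μ = 4.4944/14.0845 = 0.3191
Lq = ρ²/(1−ρ) = 0.1018/0.6809 = 0.1495

Final: 0.1495


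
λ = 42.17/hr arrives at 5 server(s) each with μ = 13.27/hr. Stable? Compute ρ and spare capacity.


Total capacity cμ = 5·13.27 = 66.35/hr
ρ = λ/(cμ) = 42.17/66.35 = 0.6356
Stable ⇔ ρ < 1: YES
Spare capacity = cμ − λ = 66.35 − 42.17 = 24.18/hr

Final: ρ = 0.6356; stable; margin = 24.18/hr


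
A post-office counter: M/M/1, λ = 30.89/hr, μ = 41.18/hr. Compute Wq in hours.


ρ = 30.89/41.18 = 0.7501
Wq = ρ/(μ−λ) = 0.7501/(41.18 − 30.89) = 0.7501/10.29 = 0.07290 hr

Final: 0.07290 hr


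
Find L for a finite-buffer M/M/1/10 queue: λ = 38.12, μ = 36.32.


ρ = 38.12/36.32 = 1.0496
L = ρ[1 − (K+1)ρ^K + Kρ^(K+1)] / [(1−ρ)(1−ρ^(K+1))]
Numerator: 1.0496·(1 − 11·1.622073 + 10·1.702463) = 0.190828
Denominator: (-0.04956)·(-0.702463) = 0.034814
L = 0.190828/0.034814 = 5.4814

Final: 5.4814


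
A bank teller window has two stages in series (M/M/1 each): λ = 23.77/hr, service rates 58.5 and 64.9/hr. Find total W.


Each node sees arrival rate λ = 23.77/hr (tandem ⇒ throughput preserved).
W₁ = 1/(μ₁−λ) = 1/(58.5−23.77) = 0.02879 hr
W₂ = 1/(μ₂−λ) = 1/(64.9−23.77) = 0.02431 hr
W_total = W₁ + W₂ = 0.02879 + 0.02431 = 0.05311 hr

Final: 0.05311 hr


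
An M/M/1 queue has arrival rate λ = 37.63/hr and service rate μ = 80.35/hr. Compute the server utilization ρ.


ρ = λ/μ = 37.63/80.35 = 0.4683

Final: 0.4683


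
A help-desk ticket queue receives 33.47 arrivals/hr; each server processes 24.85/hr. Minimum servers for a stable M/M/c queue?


Stability requires cμ > λ ⇔ c > λ/μ.
λ/μ = 33.47/24.85 = 1.3469
Minimum integer c = ⌊1.3469⌋ + 1 = 2
Check: 2·24.85 = 49.70 > 33.47, while 1·24.85 = 24.85 ≤ 33.47

Final: 2 servers


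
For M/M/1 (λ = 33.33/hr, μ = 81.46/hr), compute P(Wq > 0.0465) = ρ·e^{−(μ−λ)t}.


ρ = 33.33/81.46 = 0.4092
P(Wq > t) = ρ·e^{−(μ−λ)t} = 0.4092·e^{−2.2380}
= 0.4092·0.106667 = 0.043644

Final: 0.043644


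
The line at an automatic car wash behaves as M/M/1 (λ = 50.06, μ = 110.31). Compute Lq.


ρ = 50.06/110.31 = 0.4538
Lq = ρ²/(1−ρ) = 0.2059/0.5462 = 0.3771

Final: 0.3771


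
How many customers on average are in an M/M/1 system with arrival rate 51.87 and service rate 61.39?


ρ = λ/μ = 51.87/61.39 = 0.8449
L = ρ/(1−ρ) = 0.8449/(1 − 0.8449) = 0.8449/0.1551 = 5.4485

Final: 5.4485


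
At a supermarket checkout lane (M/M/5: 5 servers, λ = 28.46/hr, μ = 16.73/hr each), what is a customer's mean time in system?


a = 1.7011; ρ = 0.3402; P₀ = 0.181904
Lq = P₀·a^c·ρ/(c!(1−ρ)²) = 0.01688
Wq = Lq/λ = 0.01688/28.46 = 0.0005931 hr
W = Wq + 1/μ = 0.0005931 + 0.05977 = 0.06037 hr

Final: 0.06037 hr


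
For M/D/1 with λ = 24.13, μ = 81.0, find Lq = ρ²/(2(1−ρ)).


ρ = 24.13/81.0 = 0.2979
M/D/1: Lq = ρ²/(2(1−ρ)) = 0.08875/(2·0.7021) = 0.06320

Final: 0.06320


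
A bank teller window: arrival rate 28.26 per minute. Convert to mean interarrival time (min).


Mean interarrival time = 1/λ = 1/28.26 minute = 0.03539 minute
In minutes: 0.03539 × 1 = 0.03539 min

Final: 0.03539 min


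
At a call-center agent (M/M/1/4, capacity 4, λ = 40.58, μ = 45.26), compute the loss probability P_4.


ρ = λ/μ = 40.58/45.26 = 0.8966
P_K = (1−ρ)ρ^K/(1−ρ^(K+1)) = (0.1034·0.646234)/(1 − 0.579412)
= 0.066822/0.420588 = 0.158878

Final: 0.158878


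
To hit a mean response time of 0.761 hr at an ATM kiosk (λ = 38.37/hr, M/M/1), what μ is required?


W = 1/(μ−λ) ⇒ μ − λ = 1/W = 1/0.761 = 1.3141
μ = λ + 1/W = 38.37 + 1.3141 = 39.6841 per hr

Final: 39.6841 /hr


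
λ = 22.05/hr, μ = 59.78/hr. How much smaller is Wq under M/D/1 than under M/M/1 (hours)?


ρ = 22.05/59.78 = 0.3689
Wq(M/M/1) = ρ/(μ−λ) = 0.3689/37.73 = 0.009776 hr
Wq(M/D/1) = ρ/(2(μ−λ)) = 0.004888 hr
Savings = 0.009776 − 0.004888 = 0.004888 hr

Final: 0.004888 hr


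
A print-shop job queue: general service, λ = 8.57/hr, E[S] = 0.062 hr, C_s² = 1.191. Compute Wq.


ρ = λ·E[S] = 8.57·0.062 = 0.5313
E[S²] = E[S]²(1+C_s²) = 0.062²·(1+1.191) = 0.008422
Wq = λ·E[S²]/(2(1−ρ)) = 8.57·0.008422/(2·0.4687) = 0.07700 hr

Final: 0.07700 hr


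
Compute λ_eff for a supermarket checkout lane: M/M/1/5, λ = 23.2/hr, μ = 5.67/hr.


ρ = 4.0917; P_K = (1−ρ)ρ^5/(1−ρ^6) = 0.755764
λ_eff = λ(1 − P_K) = 23.2·(1 − 0.755764) = 23.2·0.244236 = 5.6663 /hr

Final: 5.6663 /hr


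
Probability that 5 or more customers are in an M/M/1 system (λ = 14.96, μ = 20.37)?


ρ = 14.96/20.37 = 0.7344
P(N ≥ n) = ρ^n = 0.7344^5 = 0.213650

Final: 0.213650


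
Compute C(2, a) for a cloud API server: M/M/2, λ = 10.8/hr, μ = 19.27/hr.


a = λ/μ = 0.5605; ρ = a/2 = 0.2802
P₀ = 0.562221 (from M/M/c formula)
C(c,a) = [a^c/(c!(1−ρ))]·P₀ = [0.31411/(2·0.7198)]·0.562221
= 0.21820·0.562221 = 0.122678

Final: 0.122678


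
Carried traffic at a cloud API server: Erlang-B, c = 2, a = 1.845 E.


B(2,1.845) = 0.374314 (Erlang-B)
Carried load = a(1 − B) = 1.845·(1 − 0.374314) = 1.845·0.625686 = 1.1544 E

Final: 1.1544 Erlangs


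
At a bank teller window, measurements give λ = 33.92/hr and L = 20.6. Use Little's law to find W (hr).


W = L/λ = 20.6/33.92 = 0.6073 hr

Final: 0.6073 hr


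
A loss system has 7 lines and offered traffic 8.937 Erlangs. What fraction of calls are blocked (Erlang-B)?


B(c,a) = (a^c/c!) / Σ_{k=0}^{c} a^k/k!
a^7/7! = 903.465908
Σ terms (k=0..7): 1.00000 + 8.93700 + 39.93498 + 118.96632 + 265.80050 + 475.09181 + 707.64925 + 903.46591 = 2520.845769
B = 903.465908/2520.845769 = 0.358398

Final: 0.358398


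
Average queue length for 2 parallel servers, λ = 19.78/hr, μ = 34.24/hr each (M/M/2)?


a = λ/μ = 0.5777; ρ = a/2 = 0.2888
P₀ = 0.551779
Lq = P₀·a^c·ρ / (c!·(1−ρ)²) = 0.551779·0.33372·0.2888/(2·0.50574)
= 0.05258

Final: 0.05258


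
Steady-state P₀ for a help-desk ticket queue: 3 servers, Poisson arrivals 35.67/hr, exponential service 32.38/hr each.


a = λ/μ = 35.67/32.38 = 1.1016; ρ = a/c = 0.3672
Σ_{k=0}^{2} a^k/k! (terms k=0..2) = 1.00000 + 1.10161 + 0.60677 = 2.70837
Tail: a^3/(3!(1−ρ)) = 1.33684/(6·0.6328) = 0.35210
P₀ = 1/(2.70837 + 0.35210) = 1/3.06047 = 0.326747

Final: 0.326747


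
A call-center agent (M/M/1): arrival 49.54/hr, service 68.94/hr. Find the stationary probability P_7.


ρ = 49.54/68.94 = 0.7186
P_n = (1−ρ)·ρ^n = (1 − 0.7186)·0.7186^7 = 0.2814·0.098945 = 0.027843

Final: 0.027843


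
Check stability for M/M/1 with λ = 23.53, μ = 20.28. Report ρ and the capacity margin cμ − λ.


Total capacity cμ = 1·20.28 = 20.28/hr
ρ = λ/(cμ) = 23.53/20.28 = 1.1603
Stable ⇔ ρ < 1: NO
Spare capacity = cμ − λ = 20.28 − 23.53 = -3.25/hr

Final: ρ = 1.1603; unstable; margin = -3.25/hr


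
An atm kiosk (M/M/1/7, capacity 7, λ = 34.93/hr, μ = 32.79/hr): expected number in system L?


ρ = 34.93/32.79 = 1.0653
L = ρ[1 − (K+1)ρ^K + Kρ^(K+1)] / [(1−ρ)(1−ρ^(K+1))]
Numerator: 1.0653·(1 − 8·1.556683 + 7·1.658278) = 0.164564
Denominator: (-0.06526)·(-0.658278) = 0.042962
L = 0.164564/0.042962 = 3.8305

Final: 3.8305


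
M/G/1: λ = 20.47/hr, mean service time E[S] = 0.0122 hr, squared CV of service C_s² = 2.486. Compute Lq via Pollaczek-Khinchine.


ρ = λ·E[S] = 20.47·0.0122 = 0.2497
Lq = ρ²(1+C_s²)/(2(1−ρ)) = 0.06237·(1+2.486)/(2·0.7503)
= 0.06237·3.4860/1.5005 = 0.14489

Final: 0.14489


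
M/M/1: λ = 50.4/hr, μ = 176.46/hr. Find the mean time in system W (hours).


W = 1/(μ−λ) = 1/(176.46 − 50.4) = 1/126.06 = 0.007933 hr

Final: 0.007933 hr


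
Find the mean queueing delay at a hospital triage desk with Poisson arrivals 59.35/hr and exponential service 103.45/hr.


ρ = 59.35/103.45 = 0.5737
Wq = ρ/(μ−λ) = 0.5737/(103.45 − 59.35) = 0.5737/44.10 = 0.01301 hr

Final: 0.01301 hr


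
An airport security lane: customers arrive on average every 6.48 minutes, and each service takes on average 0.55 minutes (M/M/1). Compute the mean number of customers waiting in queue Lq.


λ = 60/6.48 = 9.2593 /hr
μ = 60/0.55 = 109.0909 /hr
ρ = λ/μ = 9.2593/109.0909 = 0.08488
Lq = ρ²/(1−ρ) = 0.007204/0.9151 = 0.007872

Final: 0.007872


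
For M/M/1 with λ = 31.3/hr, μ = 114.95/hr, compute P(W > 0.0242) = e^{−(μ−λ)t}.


W ~ Exponential(μ−λ) for M/M/1.
μ − λ = 114.95 − 31.3 = 83.6500
P(W > t) = e^{−(μ−λ)t} = e^{−2.0243} = 0.132082

Final: 0.132082


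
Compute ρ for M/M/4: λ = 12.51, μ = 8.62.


ρ = λ/(cμ) = 12.51/(4·8.62) = 12.51/34.48 = 0.3628

Final: 0.3628


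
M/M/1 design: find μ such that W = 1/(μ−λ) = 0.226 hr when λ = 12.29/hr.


W = 1/(μ−λ) ⇒ μ − λ = 1/W = 1/0.226 = 4.4248
μ = λ + 1/W = 12.29 + 4.4248 = 16.7148 per hr

Final: 16.7148 /hr


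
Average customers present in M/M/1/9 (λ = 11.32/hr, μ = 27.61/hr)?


ρ = 11.32/27.61 = 0.4100
L = ρ[1 − (K+1)ρ^K + Kρ^(K+1)] / [(1−ρ)(1−ρ^(K+1))]
Numerator: 0.4100·(1 − 10·0.0003274 + 9·0.0001342) = 0.409149
Denominator: (0.5900)·(0.999866) = 0.589924
L = 0.409149/0.589924 = 0.6936

Final: 0.6936


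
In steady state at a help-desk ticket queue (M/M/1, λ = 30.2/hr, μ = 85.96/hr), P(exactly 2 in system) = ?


ρ = 30.2/85.96 = 0.3513
P_n = (1−ρ)·ρ^n = (1 − 0.3513)·0.3513^2 = 0.6487·0.123430 = 0.080066

Final: 0.080066


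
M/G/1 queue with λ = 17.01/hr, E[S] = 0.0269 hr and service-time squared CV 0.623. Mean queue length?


ρ = λ·E[S] = 17.01·0.0269 = 0.4576
Lq = ρ²(1+C_s²)/(2(1−ρ)) = 0.2094·(1+0.623)/(2·0.5424)
= 0.2094·1.6230/1.0849 = 0.31323

Final: 0.31323


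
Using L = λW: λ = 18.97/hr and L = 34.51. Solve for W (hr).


W = L/λ = 34.51/18.97 = 1.8192 hr

Final: 1.8192 hr


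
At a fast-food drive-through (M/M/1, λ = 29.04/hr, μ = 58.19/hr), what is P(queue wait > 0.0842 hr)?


ρ = 29.04/58.19 = 0.4991
P(Wq > t) = ρ·e^{−(μ−λ)t} = 0.4991·e^{−2.4544}
= 0.4991·0.085912 = 0.042875

Final: 0.042875


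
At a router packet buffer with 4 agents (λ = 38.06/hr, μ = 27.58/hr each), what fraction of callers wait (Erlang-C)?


a = λ/μ = 1.3800; ρ = a/4 = 0.3450
P₀ = 0.249946 (from M/M/c formula)
C(c,a) = [a^c/(c!(1−ρ))]·P₀ = [3.62659/(24·0.6550)]·0.249946
= 0.23070·0.249946 = 0.057662

Final: 0.057662


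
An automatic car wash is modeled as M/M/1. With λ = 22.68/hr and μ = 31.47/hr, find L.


ρ = λ/μ = 22.68/31.47 = 0.7207
L = ρ/(1−ρ) = 0.7207/(1 − 0.7207) = 0.7207/0.2793 = 2.5802

Final: 2.5802


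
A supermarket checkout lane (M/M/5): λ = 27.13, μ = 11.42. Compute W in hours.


a = 2.3757; ρ = 0.4751; P₀ = 0.091235
Lq = P₀·a^c·ρ/(c!(1−ρ)²) = 0.09922
Wq = Lq/λ = 0.09922/27.13 = 0.003657 hr
W = Wq + 1/μ = 0.003657 + 0.08757 = 0.09122 hr

Final: 0.09122 hr


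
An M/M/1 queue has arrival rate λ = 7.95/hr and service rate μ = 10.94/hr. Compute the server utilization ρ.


ρ = λ/μ = 7.95/10.94 = 0.7267

Final: 0.7267


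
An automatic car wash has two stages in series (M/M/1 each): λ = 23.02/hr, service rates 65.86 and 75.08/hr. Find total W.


Each node sees arrival rate λ = 23.02/hr (tandem ⇒ throughput preserved).
W₁ = 1/(μ₁−λ) = 1/(65.86−23.02) = 0.02334 hr
W₂ = 1/(μ₂−λ) = 1/(75.08−23.02) = 0.01921 hr
W_total = W₁ + W₂ = 0.02334 + 0.01921 = 0.04255 hr

Final: 0.04255 hr


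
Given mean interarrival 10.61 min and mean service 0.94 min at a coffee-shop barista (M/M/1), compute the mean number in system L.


λ = 60/10.61 = 5.6550 /hr
μ = 60/0.94 = 63.8298 /hr
ρ = λ/μ = 5.6550/63.8298 = 0.08860
L = ρ/(1−ρ) = 0.08860/0.9114 = 0.09721

Final: 0.09721


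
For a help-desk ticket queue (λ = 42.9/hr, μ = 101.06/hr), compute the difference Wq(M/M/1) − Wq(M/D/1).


ρ = 42.9/101.06 = 0.4245
Wq(M/M/1) = ρ/(μ−λ) = 0.4245/58.16 = 0.007299 hr
Wq(M/D/1) = ρ/(2(μ−λ)) = 0.003649 hr
Savings = 0.007299 − 0.003649 = 0.003649 hr

Final: 0.003649 hr


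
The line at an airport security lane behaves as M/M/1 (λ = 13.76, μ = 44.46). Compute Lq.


ρ = 13.76/44.46 = 0.3095
Lq = ρ²/(1−ρ) = 0.09579/0.6905 = 0.1387

Final: 0.1387


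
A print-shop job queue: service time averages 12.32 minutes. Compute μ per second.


μ = 1/(service time) in consistent units.
1 second = 0.0166667 min, so μ = 0.0166667/12.32 = 0.001353 per second

Final: 0.001353 /sec


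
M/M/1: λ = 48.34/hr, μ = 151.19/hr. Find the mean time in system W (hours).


W = 1/(μ−λ) = 1/(151.19 − 48.34) = 1/102.85 = 0.009723 hr

Final: 0.009723 hr


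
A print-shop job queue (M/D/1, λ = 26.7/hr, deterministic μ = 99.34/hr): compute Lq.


ρ = 26.7/99.34 = 0.2688
M/D/1: Lq = ρ²/(2(1−ρ)) = 0.07224/(2·0.7312) = 0.04940

Final: 0.04940


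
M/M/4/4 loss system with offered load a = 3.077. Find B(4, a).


B(c,a) = (a^c/c!) / Σ_{k=0}^{c} a^k/k!
a^4/4! = 3.735070
Σ terms (k=0..4): 1.00000 + 3.07700 + 4.73396 + 4.85547 + 3.73507 = 17.401504
B = 3.735070/17.401504 = 0.214641

Final: 0.214641


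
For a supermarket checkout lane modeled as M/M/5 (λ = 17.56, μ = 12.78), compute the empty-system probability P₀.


a = λ/μ = 17.56/12.78 = 1.3740; ρ = a/c = 0.2748
Σ_{k=0}^{4} a^k/k! (terms k=0..4) = 1.00000 + 1.37402 + 0.94397 + 0.43234 + 0.14851 = 3.89885
Tail: a^5/(5!(1−ρ)) = 4.89743/(120·0.7252) = 0.05628
P₀ = 1/(3.89885 + 0.05628) = 1/3.95512 = 0.252837

Final: 0.252837


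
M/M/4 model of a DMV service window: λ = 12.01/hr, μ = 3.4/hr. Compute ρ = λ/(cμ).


ρ = λ/(cμ) = 12.01/(4·3.4) = 12.01/13.60 = 0.8831

Final: 0.8831


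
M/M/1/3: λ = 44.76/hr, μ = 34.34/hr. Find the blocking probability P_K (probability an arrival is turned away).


ρ = λ/μ = 44.76/34.34 = 1.3034
P_K = (1−ρ)ρ^K/(1−ρ^(K+1)) = (-0.3034·2.214468)/(1 − 2.886417)
= -0.671950/-1.886417 = 0.356204

Final: 0.356204


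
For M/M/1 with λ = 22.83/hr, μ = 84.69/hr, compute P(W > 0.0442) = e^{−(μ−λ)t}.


W ~ Exponential(μ−λ) for M/M/1.
μ − λ = 84.69 − 22.83 = 61.8600
P(W > t) = e^{−(μ−λ)t} = e^{−2.7342} = 0.064945

Final: 0.064945


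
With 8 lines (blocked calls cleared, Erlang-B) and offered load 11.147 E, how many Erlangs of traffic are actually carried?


B(8,11.147) = 0.388897 (Erlang-B)
Carried load = a(1 − B) = 11.147·(1 − 0.388897) = 11.147·0.611103 = 6.8120 E

Final: 6.8120 Erlangs


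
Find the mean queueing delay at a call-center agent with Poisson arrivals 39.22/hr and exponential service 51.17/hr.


ρ = 39.22/51.17 = 0.7665
Wq = ρ/(μ−λ) = 0.7665/(51.17 − 39.22) = 0.7665/11.95 = 0.06414 hr

Final: 0.06414 hr


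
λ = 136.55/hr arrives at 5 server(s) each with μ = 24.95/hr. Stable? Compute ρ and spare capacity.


Total capacity cμ = 5·24.95 = 124.75/hr
ρ = λ/(cμ) = 136.55/124.75 = 1.0946
Stable ⇔ ρ < 1: NO
Spare capacity = cμ − λ = 124.75 − 136.55 = -11.80/hr

Final: ρ = 1.0946; unstable; margin = -11.80/hr


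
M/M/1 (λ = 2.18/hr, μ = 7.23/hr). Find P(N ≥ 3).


ρ = 2.18/7.23 = 0.3015
P(N ≥ n) = ρ^n = 0.3015^3 = 0.027413

Final: 0.027413


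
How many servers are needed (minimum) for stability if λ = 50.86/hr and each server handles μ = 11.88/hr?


Stability requires cμ > λ ⇔ c > λ/μ.
λ/μ = 50.86/11.88 = 4.2811
Minimum integer c = ⌊4.2811⌋ + 1 = 5
Check: 5·11.88 = 59.40 > 50.86, while 4·11.88 = 47.52 ≤ 50.86

Final: 5 servers


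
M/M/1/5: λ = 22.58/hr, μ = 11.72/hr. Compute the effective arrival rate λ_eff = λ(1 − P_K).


ρ = 1.9266; P_K = (1−ρ)ρ^5/(1−ρ^6) = 0.490548
λ_eff = λ(1 − P_K) = 22.58·(1 − 0.490548) = 22.58·0.509452 = 11.5034 /hr

Final: 11.5034 /hr


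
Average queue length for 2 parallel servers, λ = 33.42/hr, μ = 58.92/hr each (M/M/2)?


a = λ/μ = 0.5672; ρ = a/2 = 0.2836
P₀ = 0.558112
Lq = P₀·a^c·ρ / (c!·(1−ρ)²) = 0.558112·0.32173·0.2836/(2·0.51322)
= 0.04961

Final: 0.04961


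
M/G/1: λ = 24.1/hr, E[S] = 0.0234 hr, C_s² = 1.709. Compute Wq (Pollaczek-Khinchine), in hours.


ρ = λ·E[S] = 24.1·0.0234 = 0.5639
E[S²] = E[S]²(1+C_s²) = 0.0234²·(1+1.709) = 0.001483
Wq = λ·E[S²]/(2(1−ρ)) = 24.1·0.001483/(2·0.4361) = 0.04099 hr

Final: 0.04099 hr


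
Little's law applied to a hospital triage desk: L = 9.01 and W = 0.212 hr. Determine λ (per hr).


λ = L/W = 9.01/0.212 = 42.5000 /hr

Final: 42.5000 /hr


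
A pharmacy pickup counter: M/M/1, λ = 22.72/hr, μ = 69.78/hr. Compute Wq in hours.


ρ = 22.72/69.78 = 0.3256
Wq = ρ/(μ−λ) = 0.3256/(69.78 − 22.72) = 0.3256/47.06 = 0.006919 hr

Final: 0.006919 hr


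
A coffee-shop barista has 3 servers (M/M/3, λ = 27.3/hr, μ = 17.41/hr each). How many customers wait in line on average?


a = λ/μ = 1.5681; ρ = a/3 = 0.5227
P₀ = 0.194410
Lq = P₀·a^c·ρ / (c!·(1−ρ)²) = 0.194410·3.85560·0.5227/(6·0.22783)
= 0.28661

Final: 0.28661


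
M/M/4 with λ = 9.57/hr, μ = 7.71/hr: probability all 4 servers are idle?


a = λ/μ = 9.57/7.71 = 1.2412; ρ = a/c = 0.3103
Σ_{k=0}^{3} a^k/k! (terms k=0..3) = 1.00000 + 1.24125 + 0.77034 + 0.31873 = 3.33032
Tail: a^4/(4!(1−ρ)) = 2.37372/(24·0.6897) = 0.14341
P₀ = 1/(3.33032 + 0.14341) = 1/3.47372 = 0.287875

Final: 0.287875


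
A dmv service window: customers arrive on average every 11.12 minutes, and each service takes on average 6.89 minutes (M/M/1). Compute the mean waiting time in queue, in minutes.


λ = 60/11.12 = 5.3957 /hr
μ = 60/6.89 = 8.7083 /hr
ρ = λ/μ = 5.3957/8.7083 = 0.6196
Wq = ρ/(μ−λ) = 0.6196/(8.7083−5.3957) = 0.18705 hr
In minutes: 0.18705·60 = 11.223 min

Final: 11.223 min
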